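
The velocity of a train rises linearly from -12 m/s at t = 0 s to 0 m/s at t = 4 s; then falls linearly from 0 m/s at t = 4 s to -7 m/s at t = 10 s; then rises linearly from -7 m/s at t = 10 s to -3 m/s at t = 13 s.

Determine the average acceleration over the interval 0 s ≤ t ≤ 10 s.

Average acceleration = Δv/Δt = (-7 − -12)/(10 − 0) = 0.5 m/s².

0.5 m/s²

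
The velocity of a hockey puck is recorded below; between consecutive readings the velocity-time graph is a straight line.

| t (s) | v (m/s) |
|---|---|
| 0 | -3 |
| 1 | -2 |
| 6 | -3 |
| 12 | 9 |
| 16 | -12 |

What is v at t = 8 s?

1 m/s

On 6–12 s the graph is linear from -3 to 9 m/s: v(8) = -3 + (9 − -3)·(8 − 6)/(12 − 6) = 1 m/s.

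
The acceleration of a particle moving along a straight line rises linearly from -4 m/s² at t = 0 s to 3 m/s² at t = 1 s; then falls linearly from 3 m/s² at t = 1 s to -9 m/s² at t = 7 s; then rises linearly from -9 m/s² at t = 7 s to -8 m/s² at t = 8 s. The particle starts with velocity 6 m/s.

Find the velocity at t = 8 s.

Δv equals the area under the a-t graph; then v = v₀ + Δv.
0–1 s: ½(-4 + 3)(1) = -0.5 m/s
1–7 s: ½(3 + -9)(6) = -18 m/s
7–8 s: ½(-9 + -8)(1) = -8.5 m/s
Δv = -27 m/s, so v(8) = 6 + (-27) = -21 m/s.

-21 m/s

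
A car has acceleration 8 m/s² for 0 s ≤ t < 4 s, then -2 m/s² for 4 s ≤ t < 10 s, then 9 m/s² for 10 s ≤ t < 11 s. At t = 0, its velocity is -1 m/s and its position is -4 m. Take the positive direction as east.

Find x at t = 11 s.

On each constant-a segment, Δv = aΔt and Δx = v₀Δt + ½aΔt²; chain segment to segment.
0–4 s: v starts -1 m/s; Δx = -1·4 + ½·8·4² = 60 m; v ends 31 m/s.
4–10 s: v starts 31 m/s; Δx = 31·6 + ½·-2·6² = 150 m; v ends 19 m/s.
10–11 s: v starts 19 m/s; Δx = 19·1 + ½·9·1² = 23.5 m; v ends 28 m/s.
x(11) = -4 + Σ Δx = 229.5 m.

229.5 m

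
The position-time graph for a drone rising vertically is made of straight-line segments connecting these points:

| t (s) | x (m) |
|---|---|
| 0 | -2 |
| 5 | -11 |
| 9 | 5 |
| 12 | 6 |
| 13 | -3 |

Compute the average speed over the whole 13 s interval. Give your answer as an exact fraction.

35/13 m/s

Average speed = (total path length)/(elapsed time); on a piecewise-linear x-t graph the path length is Σ|Δx|.
0–5 s: |Δx| = |-11 − -2| = 9 m
5–9 s: |Δx| = |5 − -11| = 16 m
9–12 s: |Δx| = |6 − 5| = 1 m
12–13 s: |Δx| = |-3 − 6| = 9 m
Total path = 35 m; average speed = 35/13 = 35/13 m/s.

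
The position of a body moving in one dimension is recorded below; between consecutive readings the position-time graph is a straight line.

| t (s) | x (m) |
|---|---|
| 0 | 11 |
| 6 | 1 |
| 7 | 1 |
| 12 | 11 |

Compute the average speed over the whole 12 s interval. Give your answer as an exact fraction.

Average speed = (total path length)/(elapsed time); on a piecewise-linear x-t graph the path length is Σ|Δx|.
0–6 s: |Δx| = |1 − 11| = 10 m
6–7 s: |Δx| = |1 − 1| = 0 m
7–12 s: |Δx| = |11 − 1| = 10 m
Total path = 20 m; average speed = 20/12 = 5/3 m/s.

5/3 m/s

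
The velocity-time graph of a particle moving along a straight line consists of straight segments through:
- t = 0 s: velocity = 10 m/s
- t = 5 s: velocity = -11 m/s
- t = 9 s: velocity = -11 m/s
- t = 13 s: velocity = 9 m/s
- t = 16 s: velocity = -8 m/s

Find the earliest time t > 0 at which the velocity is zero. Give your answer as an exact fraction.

v changes sign on 0–5 s (from 10 to -11); the graph is linear there, so v = 0 at t = 0 + (-10)·(5 − 0)/(-11 − 10) = 50/21 s.

t = 50/21 s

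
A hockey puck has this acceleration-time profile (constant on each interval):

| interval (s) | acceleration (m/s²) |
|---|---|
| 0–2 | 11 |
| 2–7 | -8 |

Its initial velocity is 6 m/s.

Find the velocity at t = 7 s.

Δv equals the area under the a-t graph; then v = v₀ + Δv.
0–2 s: 11 × 2 = 22 m/s
2–7 s: -8 × 5 = -40 m/s
Δv = -18 m/s, so v(7) = 6 + (-18) = -12 m/s.

-12 m/s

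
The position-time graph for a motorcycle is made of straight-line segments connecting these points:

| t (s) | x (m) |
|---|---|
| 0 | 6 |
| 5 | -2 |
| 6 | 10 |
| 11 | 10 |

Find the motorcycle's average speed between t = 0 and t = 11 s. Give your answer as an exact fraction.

20/11 m/s

Average speed = (total path length)/(elapsed time); on a piecewise-linear x-t graph the path length is Σ|Δx|.
0–5 s: |Δx| = |-2 − 6| = 8 m
5–6 s: |Δx| = |10 − -2| = 12 m
6–11 s: |Δx| = |10 − 10| = 0 m
Total path = 20 m; average speed = 20/11 = 20/11 m/s.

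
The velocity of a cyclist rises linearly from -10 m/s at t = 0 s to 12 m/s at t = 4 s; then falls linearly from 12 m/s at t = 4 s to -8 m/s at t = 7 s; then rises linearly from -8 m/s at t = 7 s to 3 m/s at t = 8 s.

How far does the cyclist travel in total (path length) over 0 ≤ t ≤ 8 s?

Distance (not displacement) is the total path length: add the absolute areas under v-t.
0–4 s: v = 0 at t = 20/11 s; triangle areas 100/11 + 144/11 = 244/11 m
4–7 s: v = 0 at t = 5.8 s; triangle areas 10.8 + 4.8 = 15.6 m
7–8 s: v = 0 at t = 85/11 s; triangle areas 32/11 + 9/22 = 73/22 m
Total distance = 41.1 m

41.1 m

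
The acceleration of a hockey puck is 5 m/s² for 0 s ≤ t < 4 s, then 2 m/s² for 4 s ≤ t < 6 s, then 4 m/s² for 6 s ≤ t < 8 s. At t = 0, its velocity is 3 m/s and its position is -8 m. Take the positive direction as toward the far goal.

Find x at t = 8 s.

On each constant-a segment, Δv = aΔt and Δx = v₀Δt + ½aΔt²; chain segment to segment.
0–4 s: v starts 3 m/s; Δx = 3·4 + ½·5·4² = 52 m; v ends 23 m/s.
4–6 s: v starts 23 m/s; Δx = 23·2 + ½·2·2² = 50 m; v ends 27 m/s.
6–8 s: v starts 27 m/s; Δx = 27·2 + ½·4·2² = 62 m; v ends 35 m/s.
x(8) = -8 + Σ Δx = 156 m.

156 m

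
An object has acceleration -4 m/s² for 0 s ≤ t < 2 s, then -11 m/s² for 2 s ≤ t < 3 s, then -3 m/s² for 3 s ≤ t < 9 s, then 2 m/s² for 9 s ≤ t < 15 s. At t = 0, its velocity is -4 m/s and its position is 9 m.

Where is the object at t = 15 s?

On each constant-a segment, Δv = aΔt and Δx = v₀Δt + ½aΔt²; chain segment to segment.
0–2 s: v starts -4 m/s; Δx = -4·2 + ½·-4·2² = -16 m; v ends -12 m/s.
2–3 s: v starts -12 m/s; Δx = -12·1 + ½·-11·1² = -17.5 m; v ends -23 m/s.
3–9 s: v starts -23 m/s; Δx = -23·6 + ½·-3·6² = -192 m; v ends -41 m/s.
9–15 s: v starts -41 m/s; Δx = -41·6 + ½·2·6² = -210 m; v ends -29 m/s.
x(15) = 9 + Σ Δx = -426.5 m.

-426.5 m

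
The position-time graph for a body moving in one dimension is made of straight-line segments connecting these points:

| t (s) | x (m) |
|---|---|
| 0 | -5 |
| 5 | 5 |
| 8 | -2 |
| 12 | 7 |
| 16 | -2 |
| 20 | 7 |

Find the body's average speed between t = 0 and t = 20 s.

Average speed = (total path length)/(elapsed time); on a piecewise-linear x-t graph the path length is Σ|Δx|.
0–5 s: |Δx| = |5 − -5| = 10 m
5–8 s: |Δx| = |-2 − 5| = 7 m
8–12 s: |Δx| = |7 − -2| = 9 m
12–16 s: |Δx| = |-2 − 7| = 9 m
16–20 s: |Δx| = |7 − -2| = 9 m
Total path = 44 m; average speed = 44/20 = 2.2 m/s.

2.2 m/s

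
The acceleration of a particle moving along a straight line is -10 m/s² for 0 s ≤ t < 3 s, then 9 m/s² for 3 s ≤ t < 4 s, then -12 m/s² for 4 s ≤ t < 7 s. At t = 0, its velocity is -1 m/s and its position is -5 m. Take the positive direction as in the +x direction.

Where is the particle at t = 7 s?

On each constant-a segment, Δv = aΔt and Δx = v₀Δt + ½aΔt²; chain segment to segment.
0–3 s: v starts -1 m/s; Δx = -1·3 + ½·-10·3² = -48 m; v ends -31 m/s.
3–4 s: v starts -31 m/s; Δx = -31·1 + ½·9·1² = -26.5 m; v ends -22 m/s.
4–7 s: v starts -22 m/s; Δx = -22·3 + ½·-12·3² = -120 m; v ends -58 m/s.
x(7) = -5 + Σ Δx = -199.5 m.

-199.5 m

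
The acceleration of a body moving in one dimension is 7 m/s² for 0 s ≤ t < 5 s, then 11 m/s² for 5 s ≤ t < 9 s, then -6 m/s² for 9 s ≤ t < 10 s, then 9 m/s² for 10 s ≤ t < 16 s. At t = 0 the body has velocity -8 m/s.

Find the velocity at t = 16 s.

119 m/s

Δv equals the area under the a-t graph; then v = v₀ + Δv.
0–5 s: 7 × 5 = 35 m/s
5–9 s: 11 × 4 = 44 m/s
9–10 s: -6 × 1 = -6 m/s
10–16 s: 9 × 6 = 54 m/s
Δv = 127 m/s, so v(16) = -8 + (127) = 119 m/s.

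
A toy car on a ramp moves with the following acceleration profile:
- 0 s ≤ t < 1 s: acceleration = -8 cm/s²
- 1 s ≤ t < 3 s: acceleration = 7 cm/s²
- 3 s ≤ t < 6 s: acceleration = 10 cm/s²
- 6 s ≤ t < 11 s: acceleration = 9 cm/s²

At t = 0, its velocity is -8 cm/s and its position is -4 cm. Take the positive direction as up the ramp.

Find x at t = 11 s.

On each constant-a segment, Δv = aΔt and Δx = v₀Δt + ½aΔt²; chain segment to segment.
0–1 s: v starts -8 cm/s; Δx = -8·1 + ½·-8·1² = -12 cm; v ends -16 cm/s.
1–3 s: v starts -16 cm/s; Δx = -16·2 + ½·7·2² = -18 cm; v ends -2 cm/s.
3–6 s: v starts -2 cm/s; Δx = -2·3 + ½·10·3² = 39 cm; v ends 28 cm/s.
6–11 s: v starts 28 cm/s; Δx = 28·5 + ½·9·5² = 252.5 cm; v ends 73 cm/s.
x(11) = -4 + Σ Δx = 257.5 cm.

257.5 cm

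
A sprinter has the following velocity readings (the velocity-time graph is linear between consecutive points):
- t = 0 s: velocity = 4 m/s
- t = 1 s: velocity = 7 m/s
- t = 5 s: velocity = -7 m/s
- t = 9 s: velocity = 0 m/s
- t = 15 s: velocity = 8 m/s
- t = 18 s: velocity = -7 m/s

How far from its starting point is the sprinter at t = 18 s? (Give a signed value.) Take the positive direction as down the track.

17 m

Displacement is the signed area under the v-t curve.
0–1 s: ½(4 + 7)(1) = 5.5 m
1–5 s: ½(7 + -7)(4) = 0 m
5–9 s: ½(-7 + 0)(4) = -14 m
9–15 s: ½(0 + 8)(6) = 24 m
15–18 s: ½(8 + -7)(3) = 1.5 m
Net displacement = 17 m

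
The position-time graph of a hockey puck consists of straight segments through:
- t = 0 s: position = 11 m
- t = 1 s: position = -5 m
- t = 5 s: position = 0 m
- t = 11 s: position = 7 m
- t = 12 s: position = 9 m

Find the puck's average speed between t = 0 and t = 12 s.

2.5 m/s

Average speed = (total path length)/(elapsed time); on a piecewise-linear x-t graph the path length is Σ|Δx|.
0–1 s: |Δx| = |-5 − 11| = 16 m
1–5 s: |Δx| = |0 − -5| = 5 m
5–11 s: |Δx| = |7 − 0| = 7 m
11–12 s: |Δx| = |9 − 7| = 2 m
Total path = 30 m; average speed = 30/12 = 2.5 m/s.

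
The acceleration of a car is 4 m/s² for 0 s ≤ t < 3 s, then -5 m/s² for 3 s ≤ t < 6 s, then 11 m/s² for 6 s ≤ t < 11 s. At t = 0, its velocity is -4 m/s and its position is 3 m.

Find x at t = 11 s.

On each constant-a segment, Δv = aΔt and Δx = v₀Δt + ½aΔt²; chain segment to segment.
0–3 s: v starts -4 m/s; Δx = -4·3 + ½·4·3² = 6 m; v ends 8 m/s.
3–6 s: v starts 8 m/s; Δx = 8·3 + ½·-5·3² = 1.5 m; v ends -7 m/s.
6–11 s: v starts -7 m/s; Δx = -7·5 + ½·11·5² = 102.5 m; v ends 48 m/s.
x(11) = 3 + Σ Δx = 113 m.

113 m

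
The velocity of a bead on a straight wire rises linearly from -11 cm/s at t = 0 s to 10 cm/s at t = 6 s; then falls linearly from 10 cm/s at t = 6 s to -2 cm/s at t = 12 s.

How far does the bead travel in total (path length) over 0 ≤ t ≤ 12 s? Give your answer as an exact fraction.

Distance (not displacement) is the total path length: add the absolute areas under v-t.
0–6 s: v = 0 at t = 22/7 s; triangle areas 121/7 + 100/7 = 221/7 cm
6–12 s: v = 0 at t = 11 s; triangle areas 25 + 1 = 26 cm
Total distance = 403/7 cm

403/7 cm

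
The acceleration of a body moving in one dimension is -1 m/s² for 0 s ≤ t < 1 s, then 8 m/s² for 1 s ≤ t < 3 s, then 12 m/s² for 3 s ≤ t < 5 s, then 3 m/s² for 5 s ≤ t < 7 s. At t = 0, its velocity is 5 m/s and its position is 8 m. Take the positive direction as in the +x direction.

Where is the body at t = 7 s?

194.5 m

On each constant-a segment, Δv = aΔt and Δx = v₀Δt + ½aΔt²; chain segment to segment.
0–1 s: v starts 5 m/s; Δx = 5·1 + ½·-1·1² = 4.5 m; v ends 4 m/s.
1–3 s: v starts 4 m/s; Δx = 4·2 + ½·8·2² = 24 m; v ends 20 m/s.
3–5 s: v starts 20 m/s; Δx = 20·2 + ½·12·2² = 64 m; v ends 44 m/s.
5–7 s: v starts 44 m/s; Δx = 44·2 + ½·3·2² = 94 m; v ends 50 m/s.
x(7) = 8 + Σ Δx = 194.5 m.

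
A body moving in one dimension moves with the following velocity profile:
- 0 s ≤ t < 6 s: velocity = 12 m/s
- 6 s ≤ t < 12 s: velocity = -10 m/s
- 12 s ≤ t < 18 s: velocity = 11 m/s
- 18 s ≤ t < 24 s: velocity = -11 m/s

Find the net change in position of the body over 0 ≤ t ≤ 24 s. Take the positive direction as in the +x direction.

12 m

Displacement is the signed area under the v-t curve.
0–6 s: 12 × 6 = 72 m
6–12 s: -10 × 6 = -60 m
12–18 s: 11 × 6 = 66 m
18–24 s: -11 × 6 = -66 m
Net displacement = 12 m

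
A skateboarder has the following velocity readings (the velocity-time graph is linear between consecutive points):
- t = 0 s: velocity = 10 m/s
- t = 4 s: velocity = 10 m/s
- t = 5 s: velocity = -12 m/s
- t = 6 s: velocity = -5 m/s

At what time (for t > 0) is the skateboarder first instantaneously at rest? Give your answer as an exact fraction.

t = 49/11 s

v changes sign on 4–5 s (from 10 to -12); the graph is linear there, so v = 0 at t = 4 + (-10)·(5 − 4)/(-12 − 10) = 49/11 s.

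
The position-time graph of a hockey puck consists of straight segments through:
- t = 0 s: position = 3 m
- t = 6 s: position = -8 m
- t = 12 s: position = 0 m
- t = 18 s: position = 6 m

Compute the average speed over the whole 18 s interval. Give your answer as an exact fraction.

25/18 m/s

Average speed = (total path length)/(elapsed time); on a piecewise-linear x-t graph the path length is Σ|Δx|.
0–6 s: |Δx| = |-8 − 3| = 11 m
6–12 s: |Δx| = |0 − -8| = 8 m
12–18 s: |Δx| = |6 − 0| = 6 m
Total path = 25 m; average speed = 25/18 = 25/18 m/s.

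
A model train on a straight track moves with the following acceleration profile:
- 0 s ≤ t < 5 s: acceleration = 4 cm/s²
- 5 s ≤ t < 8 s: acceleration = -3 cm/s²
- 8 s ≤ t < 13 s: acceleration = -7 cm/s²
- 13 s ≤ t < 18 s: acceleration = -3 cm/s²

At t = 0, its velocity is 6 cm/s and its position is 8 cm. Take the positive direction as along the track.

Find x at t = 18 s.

On each constant-a segment, Δv = aΔt and Δx = v₀Δt + ½aΔt²; chain segment to segment.
0–5 s: v starts 6 cm/s; Δx = 6·5 + ½·4·5² = 80 cm; v ends 26 cm/s.
5–8 s: v starts 26 cm/s; Δx = 26·3 + ½·-3·3² = 64.5 cm; v ends 17 cm/s.
8–13 s: v starts 17 cm/s; Δx = 17·5 + ½·-7·5² = -2.5 cm; v ends -18 cm/s.
13–18 s: v starts -18 cm/s; Δx = -18·5 + ½·-3·5² = -127.5 cm; v ends -33 cm/s.
x(18) = 8 + Σ Δx = 22.5 cm.

22.5 cm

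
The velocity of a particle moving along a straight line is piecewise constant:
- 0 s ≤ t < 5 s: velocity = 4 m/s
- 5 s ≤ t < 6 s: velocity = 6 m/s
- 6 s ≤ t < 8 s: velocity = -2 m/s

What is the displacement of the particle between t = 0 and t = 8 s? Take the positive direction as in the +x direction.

Displacement is the signed area under the v-t curve.
0–5 s: 4 × 5 = 20 m
5–6 s: 6 × 1 = 6 m
6–8 s: -2 × 2 = -4 m
Net displacement = 22 m

22 m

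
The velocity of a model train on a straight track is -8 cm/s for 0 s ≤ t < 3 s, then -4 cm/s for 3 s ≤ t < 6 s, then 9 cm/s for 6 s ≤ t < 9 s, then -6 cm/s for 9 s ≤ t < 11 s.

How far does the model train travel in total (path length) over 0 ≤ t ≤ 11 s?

Distance (not displacement) is the total path length: add the absolute areas under v-t.
0–3 s: |-8| × 3 = 24 cm
3–6 s: |-4| × 3 = 12 cm
6–9 s: |9| × 3 = 27 cm
9–11 s: |-6| × 2 = 12 cm
Total distance = 75 cm

75 cm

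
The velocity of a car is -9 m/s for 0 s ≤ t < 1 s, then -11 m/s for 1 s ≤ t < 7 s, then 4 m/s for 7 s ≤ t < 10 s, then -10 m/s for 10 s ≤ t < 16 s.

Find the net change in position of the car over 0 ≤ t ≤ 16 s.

Displacement is the signed area under the v-t curve.
0–1 s: -9 × 1 = -9 m
1–7 s: -11 × 6 = -66 m
7–10 s: 4 × 3 = 12 m
10–16 s: -10 × 6 = -60 m
Net displacement = -123 m

-123 m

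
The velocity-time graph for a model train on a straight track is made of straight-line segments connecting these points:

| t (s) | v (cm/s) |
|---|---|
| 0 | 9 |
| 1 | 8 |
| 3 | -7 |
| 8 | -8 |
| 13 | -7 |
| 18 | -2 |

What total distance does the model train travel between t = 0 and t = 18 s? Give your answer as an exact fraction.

1703/15 cm

Total distance travelled is ∫|v| dt — sum the magnitudes of each area piece.
0–1 s: |½(9 + 8)(1)| = 8.5 cm
1–3 s: v = 0 at t = 31/15 s; triangle areas 64/15 + 49/15 = 113/15 cm
3–8 s: |½(-7 + -8)(5)| = 37.5 cm
8–13 s: |½(-8 + -7)(5)| = 37.5 cm
13–18 s: |½(-7 + -2)(5)| = 22.5 cm
Total distance = 1703/15 cm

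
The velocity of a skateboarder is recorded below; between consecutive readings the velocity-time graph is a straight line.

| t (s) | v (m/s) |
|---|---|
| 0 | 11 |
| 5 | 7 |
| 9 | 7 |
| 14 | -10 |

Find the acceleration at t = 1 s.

Acceleration is the slope of the v-t graph on 0–5 s: (7 − 11)/(5 − 0) = -0.8 m/s².

-0.8 m/s²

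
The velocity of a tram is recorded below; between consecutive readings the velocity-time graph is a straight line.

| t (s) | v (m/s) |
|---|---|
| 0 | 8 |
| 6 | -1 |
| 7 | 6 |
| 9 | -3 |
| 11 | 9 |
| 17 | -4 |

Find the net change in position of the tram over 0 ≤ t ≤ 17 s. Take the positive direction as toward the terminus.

Net displacement equals the area under the velocity-time graph (areas below the axis count negative).
0–6 s: ½(8 + -1)(6) = 21 m
6–7 s: ½(-1 + 6)(1) = 2.5 m
7–9 s: ½(6 + -3)(2) = 3 m
9–11 s: ½(-3 + 9)(2) = 6 m
11–17 s: ½(9 + -4)(6) = 15 m
Net displacement = 47.5 m

47.5 m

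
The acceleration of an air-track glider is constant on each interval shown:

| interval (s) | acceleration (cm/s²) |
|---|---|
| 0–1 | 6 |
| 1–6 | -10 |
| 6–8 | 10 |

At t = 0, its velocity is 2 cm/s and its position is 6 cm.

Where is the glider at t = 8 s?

-138 cm

On each constant-a segment, Δv = aΔt and Δx = v₀Δt + ½aΔt²; chain segment to segment.
0–1 s: v starts 2 cm/s; Δx = 2·1 + ½·6·1² = 5 cm; v ends 8 cm/s.
1–6 s: v starts 8 cm/s; Δx = 8·5 + ½·-10·5² = -85 cm; v ends -42 cm/s.
6–8 s: v starts -42 cm/s; Δx = -42·2 + ½·10·2² = -64 cm; v ends -22 cm/s.
x(8) = 6 + Σ Δx = -138 cm.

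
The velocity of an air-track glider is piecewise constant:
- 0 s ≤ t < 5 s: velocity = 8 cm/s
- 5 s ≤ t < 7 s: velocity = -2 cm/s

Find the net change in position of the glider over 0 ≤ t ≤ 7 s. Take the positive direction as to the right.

Net displacement equals the area under the velocity-time graph (areas below the axis count negative).
0–5 s: 8 × 5 = 40 cm
5–7 s: -2 × 2 = -4 cm
Net displacement = 36 cm

36 cm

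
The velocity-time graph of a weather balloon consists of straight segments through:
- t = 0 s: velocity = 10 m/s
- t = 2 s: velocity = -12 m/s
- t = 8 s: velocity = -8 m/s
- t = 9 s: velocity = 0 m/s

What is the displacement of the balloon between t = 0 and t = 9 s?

Displacement is the signed area under the v-t curve.
0–2 s: ½(10 + -12)(2) = -2 m
2–8 s: ½(-12 + -8)(6) = -60 m
8–9 s: ½(-8 + 0)(1) = -4 m
Net displacement = -66 m

-66 m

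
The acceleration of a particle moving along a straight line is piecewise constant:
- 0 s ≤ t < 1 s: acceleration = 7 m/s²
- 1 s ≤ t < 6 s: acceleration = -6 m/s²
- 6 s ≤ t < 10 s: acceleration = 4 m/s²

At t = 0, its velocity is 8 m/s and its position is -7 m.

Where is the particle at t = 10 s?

On each constant-a segment, Δv = aΔt and Δx = v₀Δt + ½aΔt²; chain segment to segment.
0–1 s: v starts 8 m/s; Δx = 8·1 + ½·7·1² = 11.5 m; v ends 15 m/s.
1–6 s: v starts 15 m/s; Δx = 15·5 + ½·-6·5² = 0 m; v ends -15 m/s.
6–10 s: v starts -15 m/s; Δx = -15·4 + ½·4·4² = -28 m; v ends 1 m/s.
x(10) = -7 + Σ Δx = -23.5 m.

-23.5 m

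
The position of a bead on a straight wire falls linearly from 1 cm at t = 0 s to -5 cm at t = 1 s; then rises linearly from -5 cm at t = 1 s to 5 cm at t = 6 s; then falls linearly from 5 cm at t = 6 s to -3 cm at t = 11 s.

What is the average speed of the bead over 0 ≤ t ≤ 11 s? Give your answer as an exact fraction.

Average speed = (total path length)/(elapsed time); on a piecewise-linear x-t graph the path length is Σ|Δx|.
0–1 s: |Δx| = |-5 − 1| = 6 cm
1–6 s: |Δx| = |5 − -5| = 10 cm
6–11 s: |Δx| = |-3 − 5| = 8 cm
Total path = 24 cm; average speed = 24/11 = 24/11 cm/s.

24/11 cm/s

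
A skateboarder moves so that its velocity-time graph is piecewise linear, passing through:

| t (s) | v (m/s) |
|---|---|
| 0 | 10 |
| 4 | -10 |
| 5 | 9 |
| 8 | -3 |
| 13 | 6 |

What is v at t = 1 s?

5 m/s

On 0–4 s the graph is linear from 10 to -10 m/s: v(1) = 10 + (-10 − 10)·(1 − 0)/(4 − 0) = 5 m/s.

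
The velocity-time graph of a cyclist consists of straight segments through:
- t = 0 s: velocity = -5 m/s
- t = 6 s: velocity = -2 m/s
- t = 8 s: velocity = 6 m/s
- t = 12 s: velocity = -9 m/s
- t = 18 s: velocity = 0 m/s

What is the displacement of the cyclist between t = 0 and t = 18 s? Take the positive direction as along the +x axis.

Displacement is the signed area under the v-t curve.
0–6 s: ½(-5 + -2)(6) = -21 m
6–8 s: ½(-2 + 6)(2) = 4 m
8–12 s: ½(6 + -9)(4) = -6 m
12–18 s: ½(-9 + 0)(6) = -27 m
Net displacement = -50 m

-50 m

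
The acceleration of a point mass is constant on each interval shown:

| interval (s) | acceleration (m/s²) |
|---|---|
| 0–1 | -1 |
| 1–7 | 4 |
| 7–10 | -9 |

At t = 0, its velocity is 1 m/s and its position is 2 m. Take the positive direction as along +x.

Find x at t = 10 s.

106 m

On each constant-a segment, Δv = aΔt and Δx = v₀Δt + ½aΔt²; chain segment to segment.
0–1 s: v starts 1 m/s; Δx = 1·1 + ½·-1·1² = 0.5 m; v ends 0 m/s.
1–7 s: v starts 0 m/s; Δx = 0·6 + ½·4·6² = 72 m; v ends 24 m/s.
7–10 s: v starts 24 m/s; Δx = 24·3 + ½·-9·3² = 31.5 m; v ends -3 m/s.
x(10) = 2 + Σ Δx = 106 m.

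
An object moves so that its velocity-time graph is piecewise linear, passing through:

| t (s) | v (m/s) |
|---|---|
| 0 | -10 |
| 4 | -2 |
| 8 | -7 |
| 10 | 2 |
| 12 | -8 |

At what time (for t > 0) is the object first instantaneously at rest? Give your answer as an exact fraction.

v changes sign on 8–10 s (from -7 to 2); the graph is linear there, so v = 0 at t = 8 + (7)·(10 − 8)/(2 − -7) = 86/9 s.

t = 86/9 s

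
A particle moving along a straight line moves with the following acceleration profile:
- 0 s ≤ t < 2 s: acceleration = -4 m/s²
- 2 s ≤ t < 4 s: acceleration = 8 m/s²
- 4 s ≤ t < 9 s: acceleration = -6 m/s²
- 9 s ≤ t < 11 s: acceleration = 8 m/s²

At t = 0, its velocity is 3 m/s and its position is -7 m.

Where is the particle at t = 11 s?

-45 m

On each constant-a segment, Δv = aΔt and Δx = v₀Δt + ½aΔt²; chain segment to segment.
0–2 s: v starts 3 m/s; Δx = 3·2 + ½·-4·2² = -2 m; v ends -5 m/s.
2–4 s: v starts -5 m/s; Δx = -5·2 + ½·8·2² = 6 m; v ends 11 m/s.
4–9 s: v starts 11 m/s; Δx = 11·5 + ½·-6·5² = -20 m; v ends -19 m/s.
9–11 s: v starts -19 m/s; Δx = -19·2 + ½·8·2² = -22 m; v ends -3 m/s.
x(11) = -7 + Σ Δx = -45 m.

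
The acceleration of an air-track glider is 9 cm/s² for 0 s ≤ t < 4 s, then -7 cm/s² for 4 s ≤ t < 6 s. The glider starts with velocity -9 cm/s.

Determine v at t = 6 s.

13 cm/s

Δv equals the area under the a-t graph; then v = v₀ + Δv.
0–4 s: 9 × 4 = 36 cm/s
4–6 s: -7 × 2 = -14 cm/s
Δv = 22 cm/s, so v(6) = -9 + (22) = 13 cm/s.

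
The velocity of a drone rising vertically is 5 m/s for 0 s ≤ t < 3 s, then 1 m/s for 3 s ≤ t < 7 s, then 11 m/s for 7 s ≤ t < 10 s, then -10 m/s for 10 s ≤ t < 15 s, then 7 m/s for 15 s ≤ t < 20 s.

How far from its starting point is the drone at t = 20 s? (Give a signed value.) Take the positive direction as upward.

37 m

Displacement is the signed area under the v-t curve.
0–3 s: 5 × 3 = 15 m
3–7 s: 1 × 4 = 4 m
7–10 s: 11 × 3 = 33 m
10–15 s: -10 × 5 = -50 m
15–20 s: 7 × 5 = 35 m
Net displacement = 37 m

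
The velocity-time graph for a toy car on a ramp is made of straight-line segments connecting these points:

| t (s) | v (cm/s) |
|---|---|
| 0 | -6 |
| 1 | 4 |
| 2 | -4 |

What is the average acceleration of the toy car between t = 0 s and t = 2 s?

1 cm/s²

Average acceleration = Δv/Δt = (-4 − -6)/(2 − 0) = 1 cm/s².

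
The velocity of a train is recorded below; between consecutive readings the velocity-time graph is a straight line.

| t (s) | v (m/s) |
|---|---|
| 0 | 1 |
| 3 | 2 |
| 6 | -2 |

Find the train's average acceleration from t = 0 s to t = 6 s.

-0.5 m/s²

Average acceleration = Δv/Δt = (-2 − 1)/(6 − 0) = -0.5 m/s².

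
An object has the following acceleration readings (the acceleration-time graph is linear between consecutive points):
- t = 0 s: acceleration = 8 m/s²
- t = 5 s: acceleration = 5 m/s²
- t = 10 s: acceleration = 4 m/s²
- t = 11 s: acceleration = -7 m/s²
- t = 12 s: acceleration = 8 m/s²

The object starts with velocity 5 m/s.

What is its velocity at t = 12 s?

59 m/s

Δv equals the area under the a-t graph; then v = v₀ + Δv.
0–5 s: ½(8 + 5)(5) = 32.5 m/s
5–10 s: ½(5 + 4)(5) = 22.5 m/s
10–11 s: ½(4 + -7)(1) = -1.5 m/s
11–12 s: ½(-7 + 8)(1) = 0.5 m/s
Δv = 54 m/s, so v(12) = 5 + (54) = 59 m/s.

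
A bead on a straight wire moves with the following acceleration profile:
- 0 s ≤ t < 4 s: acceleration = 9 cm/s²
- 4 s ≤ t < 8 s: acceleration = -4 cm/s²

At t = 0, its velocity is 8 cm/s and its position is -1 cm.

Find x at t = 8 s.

On each constant-a segment, Δv = aΔt and Δx = v₀Δt + ½aΔt²; chain segment to segment.
0–4 s: v starts 8 cm/s; Δx = 8·4 + ½·9·4² = 104 cm; v ends 44 cm/s.
4–8 s: v starts 44 cm/s; Δx = 44·4 + ½·-4·4² = 144 cm; v ends 28 cm/s.
x(8) = -1 + Σ Δx = 247 cm.

247 cm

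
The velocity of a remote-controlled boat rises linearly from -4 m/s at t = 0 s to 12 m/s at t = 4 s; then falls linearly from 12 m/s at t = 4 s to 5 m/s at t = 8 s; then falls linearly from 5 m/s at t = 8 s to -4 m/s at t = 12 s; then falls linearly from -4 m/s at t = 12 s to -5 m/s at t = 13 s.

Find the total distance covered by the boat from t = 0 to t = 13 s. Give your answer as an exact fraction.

1217/18 m

Distance (not displacement) is the total path length: add the absolute areas under v-t.
0–4 s: v = 0 at t = 1 s; triangle areas 2 + 18 = 20 m
4–8 s: |½(12 + 5)(4)| = 34 m
8–12 s: v = 0 at t = 92/9 s; triangle areas 50/9 + 32/9 = 82/9 m
12–13 s: |½(-4 + -5)(1)| = 4.5 m
Total distance = 1217/18 m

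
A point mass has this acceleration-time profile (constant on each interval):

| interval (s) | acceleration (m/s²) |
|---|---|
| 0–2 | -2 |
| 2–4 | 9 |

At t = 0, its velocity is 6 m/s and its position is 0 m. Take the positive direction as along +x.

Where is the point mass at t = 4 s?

30 m

On each constant-a segment, Δv = aΔt and Δx = v₀Δt + ½aΔt²; chain segment to segment.
0–2 s: v starts 6 m/s; Δx = 6·2 + ½·-2·2² = 8 m; v ends 2 m/s.
2–4 s: v starts 2 m/s; Δx = 2·2 + ½·9·2² = 22 m; v ends 20 m/s.
x(4) = 0 + Σ Δx = 30 m.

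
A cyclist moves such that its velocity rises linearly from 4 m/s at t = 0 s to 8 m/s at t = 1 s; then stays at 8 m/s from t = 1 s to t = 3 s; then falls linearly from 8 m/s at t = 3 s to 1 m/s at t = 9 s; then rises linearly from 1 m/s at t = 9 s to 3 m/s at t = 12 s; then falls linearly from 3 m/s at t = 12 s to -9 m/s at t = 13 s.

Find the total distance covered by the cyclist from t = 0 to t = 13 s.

Total distance travelled is ∫|v| dt — sum the magnitudes of each area piece.
0–1 s: |½(4 + 8)(1)| = 6 m
1–3 s: |8| × 2 = 16 m
3–9 s: |½(8 + 1)(6)| = 27 m
9–12 s: |½(1 + 3)(3)| = 6 m
12–13 s: v = 0 at t = 12.25 s; triangle areas 0.375 + 3.375 = 3.75 m
Total distance = 58.75 m

58.75 m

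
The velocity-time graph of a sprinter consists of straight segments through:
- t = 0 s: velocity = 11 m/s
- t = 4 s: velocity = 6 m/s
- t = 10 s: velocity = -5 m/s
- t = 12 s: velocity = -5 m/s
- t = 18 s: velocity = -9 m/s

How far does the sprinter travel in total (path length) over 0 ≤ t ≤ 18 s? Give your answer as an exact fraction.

Distance (not displacement) is the total path length: add the absolute areas under v-t.
0–4 s: |½(11 + 6)(4)| = 34 m
4–10 s: v = 0 at t = 80/11 s; triangle areas 108/11 + 75/11 = 183/11 m
10–12 s: |-5| × 2 = 10 m
12–18 s: |½(-5 + -9)(6)| = 42 m
Total distance = 1129/11 m

1129/11 m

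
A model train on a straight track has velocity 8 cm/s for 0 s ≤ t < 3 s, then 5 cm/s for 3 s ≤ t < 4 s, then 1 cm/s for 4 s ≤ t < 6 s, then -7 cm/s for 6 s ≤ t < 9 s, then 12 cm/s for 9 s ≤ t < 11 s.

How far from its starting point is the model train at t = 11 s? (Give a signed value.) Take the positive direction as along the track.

Net displacement equals the area under the velocity-time graph (areas below the axis count negative).
0–3 s: 8 × 3 = 24 cm
3–4 s: 5 × 1 = 5 cm
4–6 s: 1 × 2 = 2 cm
6–9 s: -7 × 3 = -21 cm
9–11 s: 12 × 2 = 24 cm
Net displacement = 34 cm

34 cm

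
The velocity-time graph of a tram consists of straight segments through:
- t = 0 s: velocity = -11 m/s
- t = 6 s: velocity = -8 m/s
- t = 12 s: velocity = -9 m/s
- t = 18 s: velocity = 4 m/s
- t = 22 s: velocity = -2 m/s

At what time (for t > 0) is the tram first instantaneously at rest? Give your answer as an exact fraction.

v changes sign on 12–18 s (from -9 to 4); the graph is linear there, so v = 0 at t = 12 + (9)·(18 − 12)/(4 − -9) = 210/13 s.

t = 210/13 s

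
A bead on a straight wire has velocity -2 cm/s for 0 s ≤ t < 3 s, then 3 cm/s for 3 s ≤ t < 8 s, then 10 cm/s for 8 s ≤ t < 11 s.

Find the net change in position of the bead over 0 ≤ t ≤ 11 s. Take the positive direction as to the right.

39 cm

Displacement is the signed area under the v-t curve.
0–3 s: -2 × 3 = -6 cm
3–8 s: 3 × 5 = 15 cm
8–11 s: 10 × 3 = 30 cm
Net displacement = 39 cm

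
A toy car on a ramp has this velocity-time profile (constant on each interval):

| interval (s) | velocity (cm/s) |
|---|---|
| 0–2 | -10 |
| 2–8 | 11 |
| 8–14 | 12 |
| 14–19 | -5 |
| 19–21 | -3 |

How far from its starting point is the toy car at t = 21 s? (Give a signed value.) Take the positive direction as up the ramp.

87 cm

Net displacement equals the area under the velocity-time graph (areas below the axis count negative).
0–2 s: -10 × 2 = -20 cm
2–8 s: 11 × 6 = 66 cm
8–14 s: 12 × 6 = 72 cm
14–19 s: -5 × 5 = -25 cm
19–21 s: -3 × 2 = -6 cm
Net displacement = 87 cm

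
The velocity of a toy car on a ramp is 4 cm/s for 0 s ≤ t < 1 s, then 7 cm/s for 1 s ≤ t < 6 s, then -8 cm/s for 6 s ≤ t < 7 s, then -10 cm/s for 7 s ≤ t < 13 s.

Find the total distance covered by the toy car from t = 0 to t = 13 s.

Total distance travelled is ∫|v| dt — sum the magnitudes of each area piece.
0–1 s: |4| × 1 = 4 cm
1–6 s: |7| × 5 = 35 cm
6–7 s: |-8| × 1 = 8 cm
7–13 s: |-10| × 6 = 60 cm
Total distance = 107 cm

107 cm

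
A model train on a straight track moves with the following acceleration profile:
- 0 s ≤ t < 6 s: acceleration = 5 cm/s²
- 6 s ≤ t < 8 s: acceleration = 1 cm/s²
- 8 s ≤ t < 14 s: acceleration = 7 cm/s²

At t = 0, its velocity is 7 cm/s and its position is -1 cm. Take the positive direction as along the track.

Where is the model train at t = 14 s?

On each constant-a segment, Δv = aΔt and Δx = v₀Δt + ½aΔt²; chain segment to segment.
0–6 s: v starts 7 cm/s; Δx = 7·6 + ½·5·6² = 132 cm; v ends 37 cm/s.
6–8 s: v starts 37 cm/s; Δx = 37·2 + ½·1·2² = 76 cm; v ends 39 cm/s.
8–14 s: v starts 39 cm/s; Δx = 39·6 + ½·7·6² = 360 cm; v ends 81 cm/s.
x(14) = -1 + Σ Δx = 567 cm.

567 cm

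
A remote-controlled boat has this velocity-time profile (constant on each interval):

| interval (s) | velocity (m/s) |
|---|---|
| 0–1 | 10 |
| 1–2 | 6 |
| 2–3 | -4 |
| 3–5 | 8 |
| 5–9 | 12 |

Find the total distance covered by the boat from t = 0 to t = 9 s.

84 m

Distance (not displacement) is the total path length: add the absolute areas under v-t.
0–1 s: |10| × 1 = 10 m
1–2 s: |6| × 1 = 6 m
2–3 s: |-4| × 1 = 4 m
3–5 s: |8| × 2 = 16 m
5–9 s: |12| × 4 = 48 m
Total distance = 84 m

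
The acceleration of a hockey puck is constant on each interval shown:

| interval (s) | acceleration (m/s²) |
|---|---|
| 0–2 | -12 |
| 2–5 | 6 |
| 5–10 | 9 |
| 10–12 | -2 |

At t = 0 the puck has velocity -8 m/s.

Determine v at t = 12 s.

27 m/s

Δv equals the area under the a-t graph; then v = v₀ + Δv.
0–2 s: -12 × 2 = -24 m/s
2–5 s: 6 × 3 = 18 m/s
5–10 s: 9 × 5 = 45 m/s
10–12 s: -2 × 2 = -4 m/s
Δv = 35 m/s, so v(12) = -8 + (35) = 27 m/s.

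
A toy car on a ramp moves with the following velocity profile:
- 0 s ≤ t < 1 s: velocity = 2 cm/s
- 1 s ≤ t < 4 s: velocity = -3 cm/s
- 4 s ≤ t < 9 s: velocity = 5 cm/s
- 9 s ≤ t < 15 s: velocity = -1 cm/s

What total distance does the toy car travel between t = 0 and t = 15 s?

Total distance travelled is ∫|v| dt — sum the magnitudes of each area piece.
0–1 s: |2| × 1 = 2 cm
1–4 s: |-3| × 3 = 9 cm
4–9 s: |5| × 5 = 25 cm
9–15 s: |-1| × 6 = 6 cm
Total distance = 42 cm

42 cm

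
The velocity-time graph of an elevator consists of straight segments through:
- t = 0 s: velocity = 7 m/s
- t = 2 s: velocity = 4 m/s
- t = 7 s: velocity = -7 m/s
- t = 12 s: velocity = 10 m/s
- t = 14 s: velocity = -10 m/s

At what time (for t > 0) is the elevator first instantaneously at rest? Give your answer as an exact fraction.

v changes sign on 2–7 s (from 4 to -7); the graph is linear there, so v = 0 at t = 2 + (-4)·(7 − 2)/(-7 − 4) = 42/11 s.

t = 42/11 s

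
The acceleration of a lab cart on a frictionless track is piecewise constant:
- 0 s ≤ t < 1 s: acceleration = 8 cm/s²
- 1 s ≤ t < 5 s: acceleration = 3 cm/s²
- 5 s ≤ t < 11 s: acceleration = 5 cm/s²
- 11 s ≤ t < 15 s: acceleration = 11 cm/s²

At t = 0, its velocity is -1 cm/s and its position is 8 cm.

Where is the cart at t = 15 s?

On each constant-a segment, Δv = aΔt and Δx = v₀Δt + ½aΔt²; chain segment to segment.
0–1 s: v starts -1 cm/s; Δx = -1·1 + ½·8·1² = 3 cm; v ends 7 cm/s.
1–5 s: v starts 7 cm/s; Δx = 7·4 + ½·3·4² = 52 cm; v ends 19 cm/s.
5–11 s: v starts 19 cm/s; Δx = 19·6 + ½·5·6² = 204 cm; v ends 49 cm/s.
11–15 s: v starts 49 cm/s; Δx = 49·4 + ½·11·4² = 284 cm; v ends 93 cm/s.
x(15) = 8 + Σ Δx = 551 cm.

551 cm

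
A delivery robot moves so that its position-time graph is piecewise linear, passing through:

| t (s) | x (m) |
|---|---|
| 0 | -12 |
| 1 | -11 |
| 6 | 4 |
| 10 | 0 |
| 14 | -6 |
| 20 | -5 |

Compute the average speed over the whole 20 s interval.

Average speed = (total path length)/(elapsed time); on a piecewise-linear x-t graph the path length is Σ|Δx|.
0–1 s: |Δx| = |-11 − -12| = 1 m
1–6 s: |Δx| = |4 − -11| = 15 m
6–10 s: |Δx| = |0 − 4| = 4 m
10–14 s: |Δx| = |-6 − 0| = 6 m
14–20 s: |Δx| = |-5 − -6| = 1 m
Total path = 27 m; average speed = 27/20 = 1.35 m/s.

1.35 m/s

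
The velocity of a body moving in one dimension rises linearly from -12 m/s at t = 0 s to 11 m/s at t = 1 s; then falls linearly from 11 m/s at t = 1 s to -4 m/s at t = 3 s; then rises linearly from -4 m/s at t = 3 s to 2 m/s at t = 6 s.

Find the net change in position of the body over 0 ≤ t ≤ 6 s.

Net displacement equals the area under the velocity-time graph (areas below the axis count negative).
0–1 s: ½(-12 + 11)(1) = -0.5 m
1–3 s: ½(11 + -4)(2) = 7 m
3–6 s: ½(-4 + 2)(3) = -3 m
Net displacement = 3.5 m

3.5 m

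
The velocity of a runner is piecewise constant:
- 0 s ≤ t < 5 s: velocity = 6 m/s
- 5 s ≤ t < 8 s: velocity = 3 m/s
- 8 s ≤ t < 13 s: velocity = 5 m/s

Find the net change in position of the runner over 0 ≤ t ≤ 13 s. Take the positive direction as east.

64 m

Displacement is the signed area under the v-t curve.
0–5 s: 6 × 5 = 30 m
5–8 s: 3 × 3 = 9 m
8–13 s: 5 × 5 = 25 m
Net displacement = 64 m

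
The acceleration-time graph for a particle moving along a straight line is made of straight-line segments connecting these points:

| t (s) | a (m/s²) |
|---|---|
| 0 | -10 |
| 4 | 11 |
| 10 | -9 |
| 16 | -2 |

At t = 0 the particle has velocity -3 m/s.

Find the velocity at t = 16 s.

Δv equals the area under the a-t graph; then v = v₀ + Δv.
0–4 s: ½(-10 + 11)(4) = 2 m/s
4–10 s: ½(11 + -9)(6) = 6 m/s
10–16 s: ½(-9 + -2)(6) = -33 m/s
Δv = -25 m/s, so v(16) = -3 + (-25) = -28 m/s.

-28 m/s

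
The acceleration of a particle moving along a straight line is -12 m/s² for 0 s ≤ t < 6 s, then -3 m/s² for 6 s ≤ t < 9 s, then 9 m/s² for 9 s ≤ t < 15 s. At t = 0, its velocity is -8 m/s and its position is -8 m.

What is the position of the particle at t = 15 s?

-897.5 m

On each constant-a segment, Δv = aΔt and Δx = v₀Δt + ½aΔt²; chain segment to segment.
0–6 s: v starts -8 m/s; Δx = -8·6 + ½·-12·6² = -264 m; v ends -80 m/s.
6–9 s: v starts -80 m/s; Δx = -80·3 + ½·-3·3² = -253.5 m; v ends -89 m/s.
9–15 s: v starts -89 m/s; Δx = -89·6 + ½·9·6² = -372 m; v ends -35 m/s.
x(15) = -8 + Σ Δx = -897.5 m.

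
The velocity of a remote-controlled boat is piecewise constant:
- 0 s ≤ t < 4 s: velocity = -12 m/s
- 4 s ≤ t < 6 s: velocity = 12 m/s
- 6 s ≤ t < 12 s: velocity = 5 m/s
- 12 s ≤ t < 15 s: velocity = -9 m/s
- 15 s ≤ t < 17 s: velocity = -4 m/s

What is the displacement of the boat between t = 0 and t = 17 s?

-29 m

Displacement is the signed area under the v-t curve.
0–4 s: -12 × 4 = -48 m
4–6 s: 12 × 2 = 24 m
6–12 s: 5 × 6 = 30 m
12–15 s: -9 × 3 = -27 m
15–17 s: -4 × 2 = -8 m
Net displacement = -29 m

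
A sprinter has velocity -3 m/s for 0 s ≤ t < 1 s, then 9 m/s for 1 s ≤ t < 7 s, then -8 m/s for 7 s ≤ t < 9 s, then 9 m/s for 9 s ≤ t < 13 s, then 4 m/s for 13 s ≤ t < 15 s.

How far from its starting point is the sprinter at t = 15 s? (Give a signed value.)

Net displacement equals the area under the velocity-time graph (areas below the axis count negative).
0–1 s: -3 × 1 = -3 m
1–7 s: 9 × 6 = 54 m
7–9 s: -8 × 2 = -16 m
9–13 s: 9 × 4 = 36 m
13–15 s: 4 × 2 = 8 m
Net displacement = 79 m

79 m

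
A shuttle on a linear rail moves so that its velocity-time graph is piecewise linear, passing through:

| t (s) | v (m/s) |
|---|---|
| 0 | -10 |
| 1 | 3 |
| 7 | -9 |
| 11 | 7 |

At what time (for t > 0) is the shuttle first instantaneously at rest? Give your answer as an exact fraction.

t = 10/13 s

v changes sign on 0–1 s (from -10 to 3); the graph is linear there, so v = 0 at t = 0 + (10)·(1 − 0)/(3 − -10) = 10/13 s.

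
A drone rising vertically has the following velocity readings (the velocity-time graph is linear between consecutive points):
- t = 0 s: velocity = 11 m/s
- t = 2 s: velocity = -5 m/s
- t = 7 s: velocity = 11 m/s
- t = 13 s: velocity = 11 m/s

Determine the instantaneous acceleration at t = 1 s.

-8 m/s²

Acceleration is the slope of the v-t graph on 0–2 s: (-5 − 11)/(2 − 0) = -8 m/s².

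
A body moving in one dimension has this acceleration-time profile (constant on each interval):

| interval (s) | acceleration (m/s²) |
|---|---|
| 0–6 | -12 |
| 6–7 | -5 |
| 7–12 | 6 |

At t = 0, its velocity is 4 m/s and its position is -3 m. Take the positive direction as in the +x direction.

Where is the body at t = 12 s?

-555.5 m

On each constant-a segment, Δv = aΔt and Δx = v₀Δt + ½aΔt²; chain segment to segment.
0–6 s: v starts 4 m/s; Δx = 4·6 + ½·-12·6² = -192 m; v ends -68 m/s.
6–7 s: v starts -68 m/s; Δx = -68·1 + ½·-5·1² = -70.5 m; v ends -73 m/s.
7–12 s: v starts -73 m/s; Δx = -73·5 + ½·6·5² = -290 m; v ends -43 m/s.
x(12) = -3 + Σ Δx = -555.5 m.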